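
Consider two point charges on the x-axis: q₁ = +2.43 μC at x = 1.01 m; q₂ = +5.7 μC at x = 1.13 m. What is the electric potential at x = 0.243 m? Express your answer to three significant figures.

8.63×10⁴ V

The total potential is the scalar sum of each charge's contribution, V = Σ kqᵢ/rᵢ.
Distances from the field point to each charge: r₁ = 0.767 m, r₂ = 0.887 m.
V = k[(2.43×10⁻⁶)/(0.767) + (5.70×10⁻⁶)/(0.887)] = 8.63×10⁴ V.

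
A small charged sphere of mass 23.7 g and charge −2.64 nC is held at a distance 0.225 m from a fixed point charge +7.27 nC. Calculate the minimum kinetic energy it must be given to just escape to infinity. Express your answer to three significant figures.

To just escape, total mechanical energy must reach zero at infinity: ½mv²_min + U = 0, so ½mv²_min = −U = |kQq|/r.
|U| = |kQq|/r = (8.99×10⁹ N·m²/C²)(7.27×10⁻⁹)(2.64×10⁻⁹)/(0.225) = 7.67×10⁻⁷ J.

7.67×10⁻⁷ J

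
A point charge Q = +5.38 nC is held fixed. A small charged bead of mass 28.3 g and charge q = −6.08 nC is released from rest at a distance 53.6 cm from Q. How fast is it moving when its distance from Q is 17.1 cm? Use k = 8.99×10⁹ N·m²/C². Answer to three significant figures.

9.10×10⁻³ m/s

Only the electrostatic force acts, so mechanical energy is conserved: ½mv² = U₁ − U₂ = kQq(1/r₁ − 1/r₂).
U₁ − U₂ = (8.99×10⁹ N·m²/C²)(5.38×10⁻⁹ C)(-6.08×10⁻⁹ C)(1/0.536 − 1/0.171) = 1.17×10⁻⁶ J.
v = √(2·1.17×10⁻⁶/0.0283) = 9.10×10⁻³ m/s.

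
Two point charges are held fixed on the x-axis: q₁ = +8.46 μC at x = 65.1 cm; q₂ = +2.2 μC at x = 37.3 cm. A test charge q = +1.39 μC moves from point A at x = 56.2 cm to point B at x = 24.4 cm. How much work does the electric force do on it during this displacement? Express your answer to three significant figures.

The work done by the electric force is W_field = −ΔU = −q(V_B − V_A) = q(V_A − V_B).
At A: distances to the source charges are 0.0890 m, 0.189 m; V_A = Σ kqᵢ/rᵢ = 9.59×10⁵ V.
At B: distances to the source charges are 0.407 m, 0.129 m; V_B = Σ kqᵢ/rᵢ = 3.40×10⁵ V.
ΔV = V_B − V_A = -6.19×10⁵ V.
W_field = −qΔV = −(1.39×10⁻⁶ C)(-6.19×10⁵ V) = 0.860 J.

0.860 J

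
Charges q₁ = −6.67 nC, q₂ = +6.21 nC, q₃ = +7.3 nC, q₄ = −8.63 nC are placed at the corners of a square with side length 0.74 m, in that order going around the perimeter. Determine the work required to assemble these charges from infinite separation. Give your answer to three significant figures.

-8.97×10⁻⁷ J

The assembly work is the sum of pairwise potential energies, U = Σ_{i<j} kqᵢqⱼ/rᵢⱼ.
The four side pairs have separation 0.740 m and the two diagonal pairs 1.05 m.
Summing all 6 pair terms gives U = -8.97×10⁻⁷ J.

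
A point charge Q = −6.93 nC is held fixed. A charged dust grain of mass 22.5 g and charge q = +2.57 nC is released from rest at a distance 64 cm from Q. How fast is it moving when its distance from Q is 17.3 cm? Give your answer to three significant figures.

7.75×10⁻³ m/s

Only the electrostatic force acts, so mechanical energy is conserved: ½mv² = U₁ − U₂ = kQq(1/r₁ − 1/r₂).
U₁ − U₂ = (8.99×10⁹ N·m²/C²)(-6.93×10⁻⁹ C)(2.57×10⁻⁹ C)(1/0.640 − 1/0.173) = 6.75×10⁻⁷ J.
v = √(2·6.75×10⁻⁷/0.0225) = 7.75×10⁻³ m/s.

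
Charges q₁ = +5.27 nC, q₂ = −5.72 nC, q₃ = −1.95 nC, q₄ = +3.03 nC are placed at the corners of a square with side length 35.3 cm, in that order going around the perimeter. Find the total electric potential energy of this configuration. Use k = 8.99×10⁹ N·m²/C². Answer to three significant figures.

The work to assemble the configuration equals its total potential energy, U = Σ kqᵢqⱼ/rᵢⱼ over all pairs.
The four side pairs have separation 0.353 m and the two diagonal pairs 0.499 m.
Summing all 6 pair terms gives U = -7.25×10⁻⁷ J.

-7.25×10⁻⁷ J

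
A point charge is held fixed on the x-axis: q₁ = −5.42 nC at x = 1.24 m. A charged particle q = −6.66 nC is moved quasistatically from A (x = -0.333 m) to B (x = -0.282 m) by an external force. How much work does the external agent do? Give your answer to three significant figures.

6.91×10⁻⁹ J

For quasistatic motion the external work equals the change in potential energy: W_ext = qΔV = q(V_B − V_A).
At A: distance to the source charge is 1.57 m; V_A = kq₁/r = -31.0 V.
At B: distance to the source charge is 1.52 m; V_B = kq₁/r = -32.0 V.
ΔV = V_B − V_A = -1.04 V.
W_ext = qΔV = (-6.66×10⁻⁹ C)(-1.04 V) = 6.91×10⁻⁹ J.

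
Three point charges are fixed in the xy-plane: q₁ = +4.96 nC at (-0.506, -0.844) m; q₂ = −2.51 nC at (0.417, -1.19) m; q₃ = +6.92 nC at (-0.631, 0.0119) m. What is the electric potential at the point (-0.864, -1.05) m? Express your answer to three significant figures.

148 V

Electric potential is a scalar, so the contributions from each charge add algebraically: V = Σ kqᵢ/rᵢ.
Distances from the field point to each charge: r₁ = 0.413 m, r₂ = 1.29 m, r₃ = 1.09 m.
V = k[(4.96×10⁻⁹)/(0.413) + (-2.51×10⁻⁹)/(1.29) + (6.92×10⁻⁹)/(1.09)] = 148 V.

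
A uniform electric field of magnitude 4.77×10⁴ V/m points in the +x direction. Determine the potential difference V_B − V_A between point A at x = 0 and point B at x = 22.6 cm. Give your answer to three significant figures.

-1.08×10⁴ V

In a uniform field, potential decreases in the direction of E: V_B − V_A = −E·Δx.
V_B − V_A = −(4.77×10⁴ V/m)(0.226 m) = -1.08×10⁴ V.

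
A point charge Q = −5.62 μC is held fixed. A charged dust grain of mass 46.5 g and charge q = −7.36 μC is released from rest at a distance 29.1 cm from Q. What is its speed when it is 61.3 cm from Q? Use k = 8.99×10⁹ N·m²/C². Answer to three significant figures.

Only the electrostatic force acts, so mechanical energy is conserved: ½mv² = U₁ − U₂ = kQq(1/r₁ − 1/r₂).
U₁ − U₂ = (8.99×10⁹ N·m²/C²)(-5.62×10⁻⁶ C)(-7.36×10⁻⁶ C)(1/0.291 − 1/0.613) = 0.671 J.
v = √(2·0.671/0.0465) = 5.37 m/s.

5.37 m/s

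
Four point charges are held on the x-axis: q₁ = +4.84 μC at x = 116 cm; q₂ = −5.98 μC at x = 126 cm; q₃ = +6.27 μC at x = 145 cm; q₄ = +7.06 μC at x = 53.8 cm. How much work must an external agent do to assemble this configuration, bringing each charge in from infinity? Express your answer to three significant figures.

The assembly work is the sum of pairwise potential energies, U = Σ_{i<j} kqᵢqⱼ/rᵢⱼ.
Pair separations: r₁₂ = 0.100 m, r₁₃ = 0.290 m, r₁₄ = 0.622 m, r₂₃ = 0.190 m, r₂₄ = 0.722 m, r₃₄ = 0.912 m.
Summing all 6 pair terms gives U = -3.03 J.

-3.03 J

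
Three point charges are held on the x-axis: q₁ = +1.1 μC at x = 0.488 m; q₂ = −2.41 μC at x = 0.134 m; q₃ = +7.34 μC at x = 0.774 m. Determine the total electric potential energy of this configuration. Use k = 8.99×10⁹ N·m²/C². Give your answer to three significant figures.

-0.0620 J

The work to assemble the configuration equals its total potential energy, U = Σ kqᵢqⱼ/rᵢⱼ over all pairs.
Pair separations: r₁₂ = 0.354 m, r₁₃ = 0.286 m, r₂₃ = 0.640 m.
U = (-0.0673) + (0.254) + (-0.248) = -0.0620 J.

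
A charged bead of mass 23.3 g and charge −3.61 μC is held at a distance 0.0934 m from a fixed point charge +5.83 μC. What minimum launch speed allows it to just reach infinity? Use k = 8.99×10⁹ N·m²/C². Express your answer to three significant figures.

To just escape, total mechanical energy must reach zero at infinity: ½mv²_min + U = 0, so ½mv²_min = −U = |kQq|/r.
|U| = |kQq|/r = (8.99×10⁹ N·m²/C²)(5.83×10⁻⁶)(3.61×10⁻⁶)/(0.0934) = 2.03 J.
v_min = √(2|U|/m) = √(2·2.03/0.0233) = 13.2 m/s.

13.2 m/s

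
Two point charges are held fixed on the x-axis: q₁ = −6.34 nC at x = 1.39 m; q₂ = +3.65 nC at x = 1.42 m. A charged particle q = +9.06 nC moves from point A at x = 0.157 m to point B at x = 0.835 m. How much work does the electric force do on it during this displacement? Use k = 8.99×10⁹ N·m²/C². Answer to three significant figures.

2.39×10⁻⁷ J

The work done by the electric force is W_field = −ΔU = −q(V_B − V_A) = q(V_A − V_B).
At A: distances to the source charges are 1.23 m, 1.26 m; V_A = Σ kqᵢ/rᵢ = -20.2 V.
At B: distances to the source charges are 0.555 m, 0.585 m; V_B = Σ kqᵢ/rᵢ = -46.6 V.
ΔV = V_B − V_A = -26.4 V.
W_field = −qΔV = −(9.06×10⁻⁹ C)(-26.4 V) = 2.39×10⁻⁷ J.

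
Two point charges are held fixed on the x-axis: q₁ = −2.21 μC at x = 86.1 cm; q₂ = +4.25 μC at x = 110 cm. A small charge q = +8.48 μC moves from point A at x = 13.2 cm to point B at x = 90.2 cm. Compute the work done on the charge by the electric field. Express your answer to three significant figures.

2.58 J

The work done by the electric force is W_field = −ΔU = −q(V_B − V_A) = q(V_A − V_B).
At A: distances to the source charges are 0.729 m, 0.968 m; V_A = Σ kqᵢ/rᵢ = 1.22×10⁴ V.
At B: distances to the source charges are 0.0410 m, 0.198 m; V_B = Σ kqᵢ/rᵢ = -2.92×10⁵ V.
ΔV = V_B − V_A = -3.04×10⁵ V.
W_field = −qΔV = −(8.48×10⁻⁶ C)(-3.04×10⁵ V) = 2.58 J.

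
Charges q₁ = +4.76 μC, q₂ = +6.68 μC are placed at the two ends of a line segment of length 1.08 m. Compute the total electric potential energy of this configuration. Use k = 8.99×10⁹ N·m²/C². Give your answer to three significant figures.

0.265 J

The assembly work is the sum of pairwise potential energies, U = Σ_{i<j} kqᵢqⱼ/rᵢⱼ.
The separation is r = 1.08 m.
U = (0.265) = 0.265 J.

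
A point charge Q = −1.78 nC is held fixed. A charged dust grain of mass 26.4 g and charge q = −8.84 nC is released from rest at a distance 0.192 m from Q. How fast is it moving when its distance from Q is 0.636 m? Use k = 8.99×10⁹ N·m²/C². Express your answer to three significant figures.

Only the electrostatic force acts, so mechanical energy is conserved: ½mv² = U₁ − U₂ = kQq(1/r₁ − 1/r₂).
U₁ − U₂ = (8.99×10⁹ N·m²/C²)(-1.78×10⁻⁹ C)(-8.84×10⁻⁹ C)(1/0.192 − 1/0.636) = 5.14×10⁻⁷ J.
v = √(2·5.14×10⁻⁷/0.0264) = 6.24×10⁻³ m/s.

6.24×10⁻³ m/s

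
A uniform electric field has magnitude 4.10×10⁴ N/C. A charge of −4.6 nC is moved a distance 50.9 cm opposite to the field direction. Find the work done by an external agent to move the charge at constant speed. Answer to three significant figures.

The potential change for a displacement 50.9 cm opposite to the field direction is ΔV = +Ed = 2.09×10⁴ V.
W_ext = qΔV = -9.60×10⁻⁵ J.

-9.60×10⁻⁵ J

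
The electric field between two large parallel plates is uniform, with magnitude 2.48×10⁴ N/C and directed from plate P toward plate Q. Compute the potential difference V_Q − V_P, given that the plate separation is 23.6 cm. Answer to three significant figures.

In a uniform field, potential decreases in the direction of E: ΔV = −E·d for a displacement d parallel to E.
Going from P to Q is a displacement of 23.6 cm along the field, so V_Q − V_P = −Ed = -5850 V.

-5850 V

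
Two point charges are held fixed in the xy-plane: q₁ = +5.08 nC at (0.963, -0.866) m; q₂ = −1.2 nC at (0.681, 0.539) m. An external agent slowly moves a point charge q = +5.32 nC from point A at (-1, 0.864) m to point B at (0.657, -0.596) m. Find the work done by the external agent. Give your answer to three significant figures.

For quasistatic motion the external work equals the change in potential energy: W_ext = qΔV = q(V_B − V_A).
At A: distances to the source charges are 2.62 m, 1.71 m; V_A = Σ kqᵢ/rᵢ = 11.2 V.
At B: distances to the source charges are 0.408 m, 1.14 m; V_B = Σ kqᵢ/rᵢ = 102 V.
ΔV = V_B − V_A = 91.3 V.
W_ext = qΔV = (5.32×10⁻⁹ C)(91.3 V) = 4.85×10⁻⁷ J.

4.85×10⁻⁷ J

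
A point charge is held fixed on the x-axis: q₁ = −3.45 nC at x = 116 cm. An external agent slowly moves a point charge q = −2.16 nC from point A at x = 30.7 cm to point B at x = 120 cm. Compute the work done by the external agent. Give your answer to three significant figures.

For quasistatic motion the external work equals the change in potential energy: W_ext = qΔV = q(V_B − V_A).
At A: distance to the source charge is 0.853 m; V_A = kq₁/r = -36.4 V.
At B: distance to the source charge is 0.0400 m; V_B = kq₁/r = -775 V.
ΔV = V_B − V_A = -739 V.
W_ext = qΔV = (-2.16×10⁻⁹ C)(-739 V) = 1.60×10⁻⁶ J.

1.60×10⁻⁶ J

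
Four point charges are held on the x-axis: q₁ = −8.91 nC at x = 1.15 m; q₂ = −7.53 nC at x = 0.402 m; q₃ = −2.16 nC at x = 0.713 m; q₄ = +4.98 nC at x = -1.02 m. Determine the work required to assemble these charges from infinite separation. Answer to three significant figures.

1.20×10⁻⁶ J

The assembly work is the sum of pairwise potential energies, U = Σ_{i<j} kqᵢqⱼ/rᵢⱼ.
Pair separations: r₁₂ = 0.748 m, r₁₃ = 0.437 m, r₁₄ = 2.17 m, r₂₃ = 0.311 m, r₂₄ = 1.42 m, r₃₄ = 1.73 m.
Summing all 6 pair terms gives U = 1.20×10⁻⁶ J.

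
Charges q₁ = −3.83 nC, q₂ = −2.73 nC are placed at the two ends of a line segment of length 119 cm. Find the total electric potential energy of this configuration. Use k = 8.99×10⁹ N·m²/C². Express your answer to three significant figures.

The work to assemble the configuration equals its total potential energy, U = Σ kqᵢqⱼ/rᵢⱼ over all pairs.
The separation is r = 1.19 m.
U = (7.90×10⁻⁸) = 7.90×10⁻⁸ J.

7.90×10⁻⁸ J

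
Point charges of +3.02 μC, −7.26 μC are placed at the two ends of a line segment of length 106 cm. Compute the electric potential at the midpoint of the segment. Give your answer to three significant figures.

-7.19×10⁴ V

Electric potential is a scalar, so the contributions from each charge add algebraically: V = Σ kqᵢ/rᵢ.
Each charge is 0.530 m from the midpoint.
V = k[(3.02×10⁻⁶)/(0.530) + (-7.26×10⁻⁶)/(0.530)] = -7.19×10⁴ V.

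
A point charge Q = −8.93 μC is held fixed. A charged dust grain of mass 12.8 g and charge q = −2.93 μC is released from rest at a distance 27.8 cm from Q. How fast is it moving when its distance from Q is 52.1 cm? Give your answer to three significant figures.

7.85 m/s

Only the electrostatic force acts, so mechanical energy is conserved: ½mv² = U₁ − U₂ = kQq(1/r₁ − 1/r₂).
U₁ − U₂ = (8.99×10⁹ N·m²/C²)(-8.93×10⁻⁶ C)(-2.93×10⁻⁶ C)(1/0.278 − 1/0.521) = 0.395 J.
v = √(2·0.395/0.0128) = 7.85 m/s.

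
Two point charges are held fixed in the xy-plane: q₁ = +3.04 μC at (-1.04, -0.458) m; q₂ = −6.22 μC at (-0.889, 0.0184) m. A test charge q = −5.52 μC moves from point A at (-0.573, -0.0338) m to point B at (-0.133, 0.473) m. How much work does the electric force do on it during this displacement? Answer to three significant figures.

The work done by the electric force is W_field = −ΔU = −q(V_B − V_A) = q(V_A − V_B).
At A: distances to the source charges are 0.631 m, 0.320 m; V_A = Σ kqᵢ/rᵢ = -1.31×10⁵ V.
At B: distances to the source charges are 1.30 m, 0.882 m; V_B = Σ kqᵢ/rᵢ = -4.24×10⁴ V.
ΔV = V_B − V_A = 8.89×10⁴ V.
W_field = −qΔV = −(-5.52×10⁻⁶ C)(8.89×10⁴ V) = 0.491 J.

0.491 J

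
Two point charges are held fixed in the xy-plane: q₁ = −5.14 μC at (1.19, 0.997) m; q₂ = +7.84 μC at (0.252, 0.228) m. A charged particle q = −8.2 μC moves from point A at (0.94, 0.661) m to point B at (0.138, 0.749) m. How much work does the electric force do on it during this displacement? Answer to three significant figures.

The work done by the electric force is W_field = −ΔU = −q(V_B − V_A) = q(V_A − V_B).
At A: distances to the source charges are 0.419 m, 0.813 m; V_A = Σ kqᵢ/rᵢ = -2.36×10⁴ V.
At B: distances to the source charges are 1.08 m, 0.533 m; V_B = Σ kqᵢ/rᵢ = 8.94×10⁴ V.
ΔV = V_B − V_A = 1.13×10⁵ V.
W_field = −qΔV = −(-8.20×10⁻⁶ C)(1.13×10⁵ V) = 0.927 J.

0.927 J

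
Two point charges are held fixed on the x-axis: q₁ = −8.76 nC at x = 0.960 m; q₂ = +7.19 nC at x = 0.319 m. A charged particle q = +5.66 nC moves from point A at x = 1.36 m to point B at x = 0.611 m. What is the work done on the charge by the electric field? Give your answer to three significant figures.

-7.39×10⁻⁷ J

The work done by the electric force is W_field = −ΔU = −q(V_B − V_A) = q(V_A − V_B).
At A: distances to the source charges are 0.400 m, 1.04 m; V_A = Σ kqᵢ/rᵢ = -135 V.
At B: distances to the source charges are 0.349 m, 0.292 m; V_B = Σ kqᵢ/rᵢ = -4.29 V.
ΔV = V_B − V_A = 131 V.
W_field = −qΔV = −(5.66×10⁻⁹ C)(131 V) = -7.39×10⁻⁷ J.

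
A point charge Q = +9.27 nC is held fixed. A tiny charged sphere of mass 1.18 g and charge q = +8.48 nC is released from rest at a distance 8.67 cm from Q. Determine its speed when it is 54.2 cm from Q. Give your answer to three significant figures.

0.108 m/s

Only the electrostatic force acts, so mechanical energy is conserved: ½mv² = U₁ − U₂ = kQq(1/r₁ − 1/r₂).
U₁ − U₂ = (8.99×10⁹ N·m²/C²)(9.27×10⁻⁹ C)(8.48×10⁻⁹ C)(1/0.0867 − 1/0.542) = 6.85×10⁻⁶ J.
v = √(2·6.85×10⁻⁶/1.18×10⁻³) = 0.108 m/s.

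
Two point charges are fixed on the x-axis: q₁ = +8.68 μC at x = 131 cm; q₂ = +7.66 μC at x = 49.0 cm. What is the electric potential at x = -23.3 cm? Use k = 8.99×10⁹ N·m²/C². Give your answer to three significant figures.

1.46×10⁵ V

Electric potential is a scalar, so the contributions from each charge add algebraically: V = Σ kqᵢ/rᵢ.
Distances from the field point to each charge: r₁ = 1.54 m, r₂ = 0.723 m.
V = k[(8.68×10⁻⁶)/(1.54) + (7.66×10⁻⁶)/(0.723)] = 1.46×10⁵ V.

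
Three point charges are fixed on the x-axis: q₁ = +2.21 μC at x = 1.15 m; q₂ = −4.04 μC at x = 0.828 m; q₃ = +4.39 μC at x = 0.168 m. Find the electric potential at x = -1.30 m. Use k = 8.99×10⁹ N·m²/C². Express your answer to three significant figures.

Electric potential is a scalar, so the contributions from each charge add algebraically: V = Σ kqᵢ/rᵢ.
Distances from the field point to each charge: r₁ = 2.45 m, r₂ = 2.13 m, r₃ = 1.47 m.
V = k[(2.21×10⁻⁶)/(2.45) + (-4.04×10⁻⁶)/(2.13) + (4.39×10⁻⁶)/(1.47)] = 1.79×10⁴ V.

1.79×10⁴ V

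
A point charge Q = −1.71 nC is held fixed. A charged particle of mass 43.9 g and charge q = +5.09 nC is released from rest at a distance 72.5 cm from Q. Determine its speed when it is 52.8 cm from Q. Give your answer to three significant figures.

1.35×10⁻³ m/s

Only the electrostatic force acts, so mechanical energy is conserved: ½mv² = U₁ − U₂ = kQq(1/r₁ − 1/r₂).
U₁ − U₂ = (8.99×10⁹ N·m²/C²)(-1.71×10⁻⁹ C)(5.09×10⁻⁹ C)(1/0.725 − 1/0.528) = 4.03×10⁻⁸ J.
v = √(2·4.03×10⁻⁸/0.0439) = 1.35×10⁻³ m/s.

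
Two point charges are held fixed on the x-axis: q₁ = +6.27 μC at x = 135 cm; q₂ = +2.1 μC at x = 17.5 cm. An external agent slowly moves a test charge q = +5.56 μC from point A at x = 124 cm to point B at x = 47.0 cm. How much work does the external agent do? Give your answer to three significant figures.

-2.24 J

For quasistatic motion the external work equals the change in potential energy: W_ext = qΔV = q(V_B − V_A).
At A: distances to the source charges are 0.110 m, 1.06 m; V_A = Σ kqᵢ/rᵢ = 5.30×10⁵ V.
At B: distances to the source charges are 0.880 m, 0.295 m; V_B = Σ kqᵢ/rᵢ = 1.28×10⁵ V.
ΔV = V_B − V_A = -4.02×10⁵ V.
W_ext = qΔV = (5.56×10⁻⁶ C)(-4.02×10⁵ V) = -2.24 J.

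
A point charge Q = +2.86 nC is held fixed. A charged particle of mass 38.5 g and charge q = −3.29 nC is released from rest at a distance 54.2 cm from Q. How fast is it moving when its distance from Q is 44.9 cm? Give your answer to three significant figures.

1.30×10⁻³ m/s

Only the electrostatic force acts, so mechanical energy is conserved: ½mv² = U₁ − U₂ = kQq(1/r₁ − 1/r₂).
U₁ − U₂ = (8.99×10⁹ N·m²/C²)(2.86×10⁻⁹ C)(-3.29×10⁻⁹ C)(1/0.542 − 1/0.449) = 3.23×10⁻⁸ J.
v = √(2·3.23×10⁻⁸/0.0385) = 1.30×10⁻³ m/s.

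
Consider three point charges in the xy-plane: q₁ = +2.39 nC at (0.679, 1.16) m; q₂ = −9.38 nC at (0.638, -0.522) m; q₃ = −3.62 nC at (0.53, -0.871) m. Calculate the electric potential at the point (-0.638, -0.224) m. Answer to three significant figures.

The total potential is the scalar sum of each charge's contribution, V = Σ kqᵢ/rᵢ.
Distances from the field point to each charge: r₁ = 1.91 m, r₂ = 1.31 m, r₃ = 1.34 m.
V = k[(2.39×10⁻⁹)/(1.91) + (-9.38×10⁻⁹)/(1.31) + (-3.62×10⁻⁹)/(1.34)] = -77.5 V.

-77.5 V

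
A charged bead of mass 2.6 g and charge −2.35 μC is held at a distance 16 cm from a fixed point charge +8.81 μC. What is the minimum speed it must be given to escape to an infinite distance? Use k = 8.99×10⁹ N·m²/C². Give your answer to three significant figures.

To just escape, total mechanical energy must reach zero at infinity: ½mv²_min + U = 0, so ½mv²_min = −U = |kQq|/r.
|U| = |kQq|/r = (8.99×10⁹ N·m²/C²)(8.81×10⁻⁶)(2.35×10⁻⁶)/(0.160) = 1.16 J.
v_min = √(2|U|/m) = √(2·1.16/2.60×10⁻³) = 29.9 m/s.

29.9 m/s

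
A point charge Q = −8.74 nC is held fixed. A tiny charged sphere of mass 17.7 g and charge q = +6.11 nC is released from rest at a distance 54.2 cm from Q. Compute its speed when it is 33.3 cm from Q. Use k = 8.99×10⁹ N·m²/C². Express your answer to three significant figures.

7.93×10⁻³ m/s

Only the electrostatic force acts, so mechanical energy is conserved: ½mv² = U₁ − U₂ = kQq(1/r₁ − 1/r₂).
U₁ − U₂ = (8.99×10⁹ N·m²/C²)(-8.74×10⁻⁹ C)(6.11×10⁻⁹ C)(1/0.542 − 1/0.333) = 5.56×10⁻⁷ J.
v = √(2·5.56×10⁻⁷/0.0177) = 7.93×10⁻³ m/s.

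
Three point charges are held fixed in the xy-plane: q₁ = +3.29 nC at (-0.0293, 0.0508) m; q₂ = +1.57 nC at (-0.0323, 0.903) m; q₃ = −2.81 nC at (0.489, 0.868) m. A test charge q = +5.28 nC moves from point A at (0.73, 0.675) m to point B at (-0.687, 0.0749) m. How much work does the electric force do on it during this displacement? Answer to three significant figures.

The work done by the electric force is W_field = −ΔU = −q(V_B − V_A) = q(V_A − V_B).
At A: distances to the source charges are 0.983 m, 0.796 m, 0.309 m; V_A = Σ kqᵢ/rᵢ = -34.0 V.
At B: distances to the source charges are 0.658 m, 1.06 m, 1.42 m; V_B = Σ kqᵢ/rᵢ = 40.5 V.
ΔV = V_B − V_A = 74.5 V.
W_field = −qΔV = −(5.28×10⁻⁹ C)(74.5 V) = -3.93×10⁻⁷ J.

-3.93×10⁻⁷ J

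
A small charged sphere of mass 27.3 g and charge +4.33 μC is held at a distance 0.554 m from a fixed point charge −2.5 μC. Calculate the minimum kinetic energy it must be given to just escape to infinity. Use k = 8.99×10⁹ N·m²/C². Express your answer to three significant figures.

To just escape, total mechanical energy must reach zero at infinity: ½mv²_min + U = 0, so ½mv²_min = −U = |kQq|/r.
|U| = |kQq|/r = (8.99×10⁹ N·m²/C²)(2.50×10⁻⁶)(4.33×10⁻⁶)/(0.554) = 0.176 J.

0.176 J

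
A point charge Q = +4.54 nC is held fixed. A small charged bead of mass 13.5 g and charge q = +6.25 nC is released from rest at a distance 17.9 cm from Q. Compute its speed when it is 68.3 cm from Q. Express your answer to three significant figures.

0.0125 m/s

Only the electrostatic force acts, so mechanical energy is conserved: ½mv² = U₁ − U₂ = kQq(1/r₁ − 1/r₂).
U₁ − U₂ = (8.99×10⁹ N·m²/C²)(4.54×10⁻⁹ C)(6.25×10⁻⁹ C)(1/0.179 − 1/0.683) = 1.05×10⁻⁶ J.
v = √(2·1.05×10⁻⁶/0.0135) = 0.0125 m/s.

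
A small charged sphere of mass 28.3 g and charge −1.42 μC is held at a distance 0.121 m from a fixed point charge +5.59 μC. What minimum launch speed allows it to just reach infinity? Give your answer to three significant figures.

To just escape, total mechanical energy must reach zero at infinity: ½mv²_min + U = 0, so ½mv²_min = −U = |kQq|/r.
|U| = |kQq|/r = (8.99×10⁹ N·m²/C²)(5.59×10⁻⁶)(1.42×10⁻⁶)/(0.121) = 0.590 J.
v_min = √(2|U|/m) = √(2·0.590/0.0283) = 6.46 m/s.

6.46 m/s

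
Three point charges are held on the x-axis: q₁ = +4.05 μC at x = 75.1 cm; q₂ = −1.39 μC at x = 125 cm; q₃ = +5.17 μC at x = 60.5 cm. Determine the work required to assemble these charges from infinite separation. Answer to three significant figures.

The work to assemble the configuration equals its total potential energy, U = Σ kqᵢqⱼ/rᵢⱼ over all pairs.
Pair separations: r₁₂ = 0.499 m, r₁₃ = 0.146 m, r₂₃ = 0.645 m.
U = (-0.101) + (1.29) + (-0.100) = 1.09 J.

1.09 J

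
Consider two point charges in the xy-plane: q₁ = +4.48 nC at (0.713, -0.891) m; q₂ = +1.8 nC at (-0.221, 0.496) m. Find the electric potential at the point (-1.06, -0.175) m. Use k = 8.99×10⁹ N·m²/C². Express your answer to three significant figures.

36.1 V

Electric potential is a scalar, so the contributions from each charge add algebraically: V = Σ kqᵢ/rᵢ.
Distances from the field point to each charge: r₁ = 1.91 m, r₂ = 1.07 m.
V = k[(4.48×10⁻⁹)/(1.91) + (1.80×10⁻⁹)/(1.07)] = 36.1 V.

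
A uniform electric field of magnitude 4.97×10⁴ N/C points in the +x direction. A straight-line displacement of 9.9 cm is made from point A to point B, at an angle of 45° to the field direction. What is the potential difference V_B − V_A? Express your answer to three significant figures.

-3480 V

Only the component of displacement along E changes the potential: ΔV = −E·d·cosθ.
ΔV = −(4.97×10⁴ V/m)(0.0990 m)cos45° = -3480 V.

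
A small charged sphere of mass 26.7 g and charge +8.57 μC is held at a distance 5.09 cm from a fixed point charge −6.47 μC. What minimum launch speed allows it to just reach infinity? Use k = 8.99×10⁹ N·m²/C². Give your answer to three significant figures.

To just escape, total mechanical energy must reach zero at infinity: ½mv²_min + U = 0, so ½mv²_min = −U = |kQq|/r.
|U| = |kQq|/r = (8.99×10⁹ N·m²/C²)(6.47×10⁻⁶)(8.57×10⁻⁶)/(0.0509) = 9.79 J.
v_min = √(2|U|/m) = √(2·9.79/0.0267) = 27.1 m/s.

27.1 m/s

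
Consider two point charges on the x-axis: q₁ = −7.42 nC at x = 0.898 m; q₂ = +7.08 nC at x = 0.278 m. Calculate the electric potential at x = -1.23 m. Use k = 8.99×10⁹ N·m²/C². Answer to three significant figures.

10.9 V

Electric potential is a scalar, so the contributions from each charge add algebraically: V = Σ kqᵢ/rᵢ.
Distances from the field point to each charge: r₁ = 2.13 m, r₂ = 1.51 m.
V = k[(-7.42×10⁻⁹)/(2.13) + (7.08×10⁻⁹)/(1.51)] = 10.9 V.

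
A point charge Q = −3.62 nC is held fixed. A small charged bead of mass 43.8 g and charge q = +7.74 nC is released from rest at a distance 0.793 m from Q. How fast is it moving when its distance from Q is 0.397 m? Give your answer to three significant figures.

3.80×10⁻³ m/s

Only the electrostatic force acts, so mechanical energy is conserved: ½mv² = U₁ − U₂ = kQq(1/r₁ − 1/r₂).
U₁ − U₂ = (8.99×10⁹ N·m²/C²)(-3.62×10⁻⁹ C)(7.74×10⁻⁹ C)(1/0.793 − 1/0.397) = 3.17×10⁻⁷ J.
v = √(2·3.17×10⁻⁷/0.0438) = 3.80×10⁻³ m/s.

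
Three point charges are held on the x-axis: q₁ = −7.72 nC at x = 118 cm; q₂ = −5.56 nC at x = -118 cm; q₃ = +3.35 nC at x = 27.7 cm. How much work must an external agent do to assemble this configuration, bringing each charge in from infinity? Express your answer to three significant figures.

The assembly work is the sum of pairwise potential energies, U = Σ_{i<j} kqᵢqⱼ/rᵢⱼ.
Pair separations: r₁₂ = 2.36 m, r₁₃ = 0.903 m, r₂₃ = 1.46 m.
U = (1.64×10⁻⁷) + (-2.57×10⁻⁷) + (-1.15×10⁻⁷) = -2.09×10⁻⁷ J.

-2.09×10⁻⁷ J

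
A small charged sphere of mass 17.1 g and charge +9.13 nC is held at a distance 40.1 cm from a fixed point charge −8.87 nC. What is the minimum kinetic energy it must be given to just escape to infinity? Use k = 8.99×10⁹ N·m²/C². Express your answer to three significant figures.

To just escape, total mechanical energy must reach zero at infinity: ½mv²_min + U = 0, so ½mv²_min = −U = |kQq|/r.
|U| = |kQq|/r = (8.99×10⁹ N·m²/C²)(8.87×10⁻⁹)(9.13×10⁻⁹)/(0.401) = 1.82×10⁻⁶ J.

1.82×10⁻⁶ J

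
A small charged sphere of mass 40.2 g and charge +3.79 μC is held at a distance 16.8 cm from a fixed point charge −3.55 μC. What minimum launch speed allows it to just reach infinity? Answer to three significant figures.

To just escape, total mechanical energy must reach zero at infinity: ½mv²_min + U = 0, so ½mv²_min = −U = |kQq|/r.
|U| = |kQq|/r = (8.99×10⁹ N·m²/C²)(3.55×10⁻⁶)(3.79×10⁻⁶)/(0.168) = 0.720 J.
v_min = √(2|U|/m) = √(2·0.720/0.0402) = 5.98 m/s.

5.98 m/s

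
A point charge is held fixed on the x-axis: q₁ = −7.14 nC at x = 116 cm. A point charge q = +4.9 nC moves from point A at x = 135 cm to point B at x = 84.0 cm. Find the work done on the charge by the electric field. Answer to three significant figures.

-6.73×10⁻⁷ J

The work done by the electric force is W_field = −ΔU = −q(V_B − V_A) = q(V_A − V_B).
At A: distance to the source charge is 0.190 m; V_A = kq₁/r = -338 V.
At B: distance to the source charge is 0.320 m; V_B = kq₁/r = -201 V.
ΔV = V_B − V_A = 137 V.
W_field = −qΔV = −(4.90×10⁻⁹ C)(137 V) = -6.73×10⁻⁷ J.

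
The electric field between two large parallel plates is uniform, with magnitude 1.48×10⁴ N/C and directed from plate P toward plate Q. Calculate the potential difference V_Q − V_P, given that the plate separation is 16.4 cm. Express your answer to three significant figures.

In a uniform field, potential decreases in the direction of E: ΔV = −E·d for a displacement d parallel to E.
Going from P to Q is a displacement of 16.4 cm along the field, so V_Q − V_P = −Ed = -2430 V.

-2430 V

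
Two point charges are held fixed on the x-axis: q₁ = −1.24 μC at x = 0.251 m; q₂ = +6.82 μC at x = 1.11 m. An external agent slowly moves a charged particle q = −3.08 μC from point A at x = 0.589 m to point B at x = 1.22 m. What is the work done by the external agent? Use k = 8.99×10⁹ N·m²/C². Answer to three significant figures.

-1.42 J

For quasistatic motion the external work equals the change in potential energy: W_ext = qΔV = q(V_B − V_A).
At A: distances to the source charges are 0.338 m, 0.521 m; V_A = Σ kqᵢ/rᵢ = 8.47×10⁴ V.
At B: distances to the source charges are 0.969 m, 0.110 m; V_B = Σ kqᵢ/rᵢ = 5.46×10⁵ V.
ΔV = V_B − V_A = 4.61×10⁵ V.
W_ext = qΔV = (-3.08×10⁻⁶ C)(4.61×10⁵ V) = -1.42 J.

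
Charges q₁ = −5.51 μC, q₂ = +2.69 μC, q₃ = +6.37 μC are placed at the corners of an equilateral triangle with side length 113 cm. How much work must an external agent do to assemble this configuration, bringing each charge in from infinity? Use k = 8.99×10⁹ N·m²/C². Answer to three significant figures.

The assembly work is the sum of pairwise potential energies, U = Σ_{i<j} kqᵢqⱼ/rᵢⱼ.
All three pair separations equal the side length, 1.13 m.
U = (-0.118) + (-0.279) + (0.136) = -0.261 J.

-0.261 J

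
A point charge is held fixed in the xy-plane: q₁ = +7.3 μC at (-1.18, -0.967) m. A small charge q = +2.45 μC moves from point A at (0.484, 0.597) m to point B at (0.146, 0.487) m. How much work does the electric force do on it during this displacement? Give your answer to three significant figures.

The work done by the electric force is W_field = −ΔU = −q(V_B − V_A) = q(V_A − V_B).
At A: distance to the source charge is 2.28 m; V_A = kq₁/r = 2.87×10⁴ V.
At B: distance to the source charge is 1.97 m; V_B = kq₁/r = 3.33×10⁴ V.
ΔV = V_B − V_A = 4610 V.
W_field = −qΔV = −(2.45×10⁻⁶ C)(4610 V) = -0.0113 J.

-0.0113 J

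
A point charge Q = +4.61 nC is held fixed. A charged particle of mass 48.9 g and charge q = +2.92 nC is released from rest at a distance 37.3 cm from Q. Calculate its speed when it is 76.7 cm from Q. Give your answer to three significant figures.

Only the electrostatic force acts, so mechanical energy is conserved: ½mv² = U₁ − U₂ = kQq(1/r₁ − 1/r₂).
U₁ − U₂ = (8.99×10⁹ N·m²/C²)(4.61×10⁻⁹ C)(2.92×10⁻⁹ C)(1/0.373 − 1/0.767) = 1.67×10⁻⁷ J.
v = √(2·1.67×10⁻⁷/0.0489) = 2.61×10⁻³ m/s.

2.61×10⁻³ m/s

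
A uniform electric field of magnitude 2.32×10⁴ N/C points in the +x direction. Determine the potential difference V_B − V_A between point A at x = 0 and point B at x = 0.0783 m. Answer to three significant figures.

In a uniform field, potential decreases in the direction of E: V_B − V_A = −E·Δx.
V_B − V_A = −(2.32×10⁴ V/m)(0.0783 m) = -1820 V.

-1820 V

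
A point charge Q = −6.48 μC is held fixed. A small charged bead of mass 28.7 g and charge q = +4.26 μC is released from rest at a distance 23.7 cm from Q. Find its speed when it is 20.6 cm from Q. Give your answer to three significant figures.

Only the electrostatic force acts, so mechanical energy is conserved: ½mv² = U₁ − U₂ = kQq(1/r₁ − 1/r₂).
U₁ − U₂ = (8.99×10⁹ N·m²/C²)(-6.48×10⁻⁶ C)(4.26×10⁻⁶ C)(1/0.237 − 1/0.206) = 0.158 J.
v = √(2·0.158/0.0287) = 3.31 m/s.

3.31 m/s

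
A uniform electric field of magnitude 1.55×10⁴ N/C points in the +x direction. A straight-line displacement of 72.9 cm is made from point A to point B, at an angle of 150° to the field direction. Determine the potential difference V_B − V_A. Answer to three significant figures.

Only the component of displacement along E changes the potential: ΔV = −E·d·cosθ.
ΔV = −(1.55×10⁴ V/m)(0.729 m)cos150° = 9790 V.

9790 V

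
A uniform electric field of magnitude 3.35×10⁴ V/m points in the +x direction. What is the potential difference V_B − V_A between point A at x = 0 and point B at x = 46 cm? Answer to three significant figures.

In a uniform field, potential decreases in the direction of E: V_B − V_A = −E·Δx.
V_B − V_A = −(3.35×10⁴ V/m)(0.460 m) = -1.54×10⁴ V.

-1.54×10⁴ V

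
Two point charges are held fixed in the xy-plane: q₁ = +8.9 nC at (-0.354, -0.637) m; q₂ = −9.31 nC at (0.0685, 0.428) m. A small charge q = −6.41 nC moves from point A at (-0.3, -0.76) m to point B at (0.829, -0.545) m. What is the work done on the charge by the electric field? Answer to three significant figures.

The work done by the electric force is W_field = −ΔU = −q(V_B − V_A) = q(V_A − V_B).
At A: distances to the source charges are 0.134 m, 1.24 m; V_A = Σ kqᵢ/rᵢ = 528 V.
At B: distances to the source charges are 1.19 m, 1.23 m; V_B = Σ kqᵢ/rᵢ = -0.343 V.
ΔV = V_B − V_A = -529 V.
W_field = −qΔV = −(-6.41×10⁻⁹ C)(-529 V) = -3.39×10⁻⁶ J.

-3.39×10⁻⁶ J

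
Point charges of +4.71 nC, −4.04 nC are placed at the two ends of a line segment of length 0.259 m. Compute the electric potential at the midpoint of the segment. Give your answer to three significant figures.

46.5 V

The total potential is the scalar sum of each charge's contribution, V = Σ kqᵢ/rᵢ.
Each charge is 0.130 m from the midpoint.
V = k[(4.71×10⁻⁹)/(0.130) + (-4.04×10⁻⁹)/(0.130)] = 46.5 V.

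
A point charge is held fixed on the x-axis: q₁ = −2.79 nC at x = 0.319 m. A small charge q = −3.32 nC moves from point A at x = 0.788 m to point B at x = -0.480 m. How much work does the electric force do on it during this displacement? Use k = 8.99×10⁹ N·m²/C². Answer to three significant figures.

The work done by the electric force is W_field = −ΔU = −q(V_B − V_A) = q(V_A − V_B).
At A: distance to the source charge is 0.469 m; V_A = kq₁/r = -53.5 V.
At B: distance to the source charge is 0.799 m; V_B = kq₁/r = -31.4 V.
ΔV = V_B − V_A = 22.1 V.
W_field = −qΔV = −(-3.32×10⁻⁹ C)(22.1 V) = 7.33×10⁻⁸ J.

7.33×10⁻⁸ J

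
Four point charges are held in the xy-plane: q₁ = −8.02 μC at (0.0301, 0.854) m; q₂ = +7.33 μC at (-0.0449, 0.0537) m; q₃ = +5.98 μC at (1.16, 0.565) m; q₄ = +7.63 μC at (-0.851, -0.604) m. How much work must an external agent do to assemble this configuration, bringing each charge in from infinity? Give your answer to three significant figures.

-0.389 J

The work to assemble the configuration equals its total potential energy, U = Σ kqᵢqⱼ/rᵢⱼ over all pairs.
Pair separations: r₁₂ = 0.804 m, r₁₃ = 1.17 m, r₁₄ = 1.70 m, r₂₃ = 1.31 m, r₂₄ = 1.04 m, r₃₄ = 2.33 m.
Summing all 6 pair terms gives U = -0.389 J.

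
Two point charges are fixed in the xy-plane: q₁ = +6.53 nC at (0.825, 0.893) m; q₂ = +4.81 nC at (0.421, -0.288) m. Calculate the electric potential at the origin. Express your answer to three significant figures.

133 V

Electric potential is a scalar, so the contributions from each charge add algebraically: V = Σ kqᵢ/rᵢ.
Distances from the field point to each charge: r₁ = 1.22 m, r₂ = 0.510 m.
V = k[(6.53×10⁻⁹)/(1.22) + (4.81×10⁻⁹)/(0.510)] = 133 V.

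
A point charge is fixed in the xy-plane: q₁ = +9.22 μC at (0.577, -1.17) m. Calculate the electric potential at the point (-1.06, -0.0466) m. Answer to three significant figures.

Electric potential is a scalar, so the contributions from each charge add algebraically: V = Σ kqᵢ/rᵢ.
Distances from the field point to each charge: r₁ = 1.99 m.
V = k[(9.22×10⁻⁶)/(1.99)] = 4.17×10⁴ V.

4.17×10⁴ V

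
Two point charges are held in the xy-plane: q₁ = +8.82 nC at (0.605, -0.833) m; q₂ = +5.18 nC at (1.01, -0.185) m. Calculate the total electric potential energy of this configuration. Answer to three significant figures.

5.37×10⁻⁷ J

The work to assemble the configuration equals its total potential energy, U = Σ kqᵢqⱼ/rᵢⱼ over all pairs.
Pair separations: r₁₂ = 0.764 m.
U = (5.37×10⁻⁷) = 5.37×10⁻⁷ J.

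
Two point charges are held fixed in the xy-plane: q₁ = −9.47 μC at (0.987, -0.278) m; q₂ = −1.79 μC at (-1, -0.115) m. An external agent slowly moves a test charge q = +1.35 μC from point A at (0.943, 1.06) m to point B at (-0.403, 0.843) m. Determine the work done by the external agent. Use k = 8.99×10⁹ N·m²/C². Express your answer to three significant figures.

0.0118 J

For quasistatic motion the external work equals the change in potential energy: W_ext = qΔV = q(V_B − V_A).
At A: distances to the source charges are 1.34 m, 2.27 m; V_A = Σ kqᵢ/rᵢ = -7.07×10⁴ V.
At B: distances to the source charges are 1.79 m, 1.13 m; V_B = Σ kqᵢ/rᵢ = -6.19×10⁴ V.
ΔV = V_B − V_A = 8750 V.
W_ext = qΔV = (1.35×10⁻⁶ C)(8750 V) = 0.0118 J.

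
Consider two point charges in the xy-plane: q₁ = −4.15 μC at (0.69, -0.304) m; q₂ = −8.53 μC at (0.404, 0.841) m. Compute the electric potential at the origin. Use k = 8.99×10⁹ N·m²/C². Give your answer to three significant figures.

Electric potential is a scalar, so the contributions from each charge add algebraically: V = Σ kqᵢ/rᵢ.
Distances from the field point to each charge: r₁ = 0.754 m, r₂ = 0.933 m.
V = k[(-4.15×10⁻⁶)/(0.754) + (-8.53×10⁻⁶)/(0.933)] = -1.32×10⁵ V.

-1.32×10⁵ V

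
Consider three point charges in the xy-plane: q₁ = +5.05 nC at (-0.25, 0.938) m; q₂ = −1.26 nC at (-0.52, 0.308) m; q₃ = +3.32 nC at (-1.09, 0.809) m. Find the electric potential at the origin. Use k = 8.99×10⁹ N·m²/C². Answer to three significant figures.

50.0 V

Electric potential is a scalar, so the contributions from each charge add algebraically: V = Σ kqᵢ/rᵢ.
Distances from the field point to each charge: r₁ = 0.971 m, r₂ = 0.604 m, r₃ = 1.36 m.
V = k[(5.05×10⁻⁹)/(0.971) + (-1.26×10⁻⁹)/(0.604) + (3.32×10⁻⁹)/(1.36)] = 50.0 V.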